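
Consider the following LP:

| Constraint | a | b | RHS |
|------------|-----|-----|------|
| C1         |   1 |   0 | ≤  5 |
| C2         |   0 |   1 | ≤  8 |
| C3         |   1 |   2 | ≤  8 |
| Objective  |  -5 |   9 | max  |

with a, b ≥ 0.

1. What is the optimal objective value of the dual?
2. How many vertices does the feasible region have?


1. 36
2. 4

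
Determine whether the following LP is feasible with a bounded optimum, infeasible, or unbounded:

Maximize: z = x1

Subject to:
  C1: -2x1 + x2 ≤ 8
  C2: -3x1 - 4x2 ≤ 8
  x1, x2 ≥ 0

Unbounded (objective can increase without bound)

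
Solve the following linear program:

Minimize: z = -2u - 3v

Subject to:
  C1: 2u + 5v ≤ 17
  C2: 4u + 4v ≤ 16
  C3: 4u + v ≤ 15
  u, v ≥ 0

Evaluate the objective at each vertex of the feasible region:
  z(0, 0) = 0
  z(3.75, 0) = -7.5
  z(3.667, 0.3333) = -8.333
  z(1, 3) = -11  ←
  z(0, 3.4) = -10.2
The minimum is at u = 1, v = 3.

u = 1, v = 3, z = -11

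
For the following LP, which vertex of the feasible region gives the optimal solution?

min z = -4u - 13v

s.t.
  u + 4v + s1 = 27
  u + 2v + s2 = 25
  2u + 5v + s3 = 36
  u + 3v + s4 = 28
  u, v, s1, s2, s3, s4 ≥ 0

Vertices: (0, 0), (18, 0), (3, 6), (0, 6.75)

Evaluate the objective at each vertex of the feasible region:
  z(0, 0) = 0
  z(18, 0) = -72
  z(3, 6) = -90  ←
  z(0, 6.75) = -87.75
The minimum is at u = 3, v = 6.

(3, 6)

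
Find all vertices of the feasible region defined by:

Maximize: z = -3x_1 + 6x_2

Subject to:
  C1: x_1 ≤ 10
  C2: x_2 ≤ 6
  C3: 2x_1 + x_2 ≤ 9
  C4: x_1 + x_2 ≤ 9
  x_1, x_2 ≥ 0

(0, 0), (4.5, 0), (1.5, 6), (0, 6)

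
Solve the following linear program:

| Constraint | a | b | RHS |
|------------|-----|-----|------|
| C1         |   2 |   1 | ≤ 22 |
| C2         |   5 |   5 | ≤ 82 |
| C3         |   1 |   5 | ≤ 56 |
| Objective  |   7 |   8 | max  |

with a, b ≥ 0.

Evaluate the objective at each vertex of the feasible region:
  z(0, 0) = 0
  z(11, 0) = 77
  z(6, 10) = 122  ←
  z(0, 11.2) = 89.6
The maximum is at a = 6, b = 10.

a = 6, b = 10, z = 122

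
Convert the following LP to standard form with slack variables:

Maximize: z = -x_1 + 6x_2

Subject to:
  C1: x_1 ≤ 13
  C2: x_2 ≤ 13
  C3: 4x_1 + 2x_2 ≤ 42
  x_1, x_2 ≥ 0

max z = -x_1 + 6x_2

s.t.
  x_1 + s1 = 13
  x_2 + s2 = 13
  4x_1 + 2x_2 + s3 = 42
  x_1, x_2, s1, s2, s3 ≥ 0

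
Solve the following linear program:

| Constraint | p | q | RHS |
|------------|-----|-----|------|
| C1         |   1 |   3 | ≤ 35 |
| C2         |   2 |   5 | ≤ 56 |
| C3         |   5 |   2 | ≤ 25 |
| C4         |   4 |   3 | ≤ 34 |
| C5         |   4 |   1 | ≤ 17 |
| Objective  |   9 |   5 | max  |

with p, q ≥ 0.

Evaluate the objective at each vertex of the feasible region:
  z(0, 0) = 0
  z(4.25, 0) = 38.25
  z(3, 5) = 52
  z(1, 10) = 59  ←
  z(0.1429, 11.14) = 57
  z(0, 11.2) = 56
The maximum is at p = 1, q = 10.

p = 1, q = 10, z = 59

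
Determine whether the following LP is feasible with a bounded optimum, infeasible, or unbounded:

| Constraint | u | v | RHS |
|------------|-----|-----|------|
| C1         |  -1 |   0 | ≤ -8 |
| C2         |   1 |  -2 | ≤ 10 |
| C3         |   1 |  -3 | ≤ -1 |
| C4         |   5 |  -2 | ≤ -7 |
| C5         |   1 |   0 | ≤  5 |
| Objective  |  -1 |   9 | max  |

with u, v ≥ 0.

Infeasible (no feasible solution exists)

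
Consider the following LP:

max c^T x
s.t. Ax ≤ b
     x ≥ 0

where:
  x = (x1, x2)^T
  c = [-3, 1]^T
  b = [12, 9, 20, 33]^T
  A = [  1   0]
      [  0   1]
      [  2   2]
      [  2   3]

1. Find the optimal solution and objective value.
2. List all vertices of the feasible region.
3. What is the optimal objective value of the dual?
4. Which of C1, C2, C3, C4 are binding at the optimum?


1. x1 = 0, x2 = 9, z = 9
2. (0, 0), (10, 0), (1, 9), (0, 9)
3. 9
4. C2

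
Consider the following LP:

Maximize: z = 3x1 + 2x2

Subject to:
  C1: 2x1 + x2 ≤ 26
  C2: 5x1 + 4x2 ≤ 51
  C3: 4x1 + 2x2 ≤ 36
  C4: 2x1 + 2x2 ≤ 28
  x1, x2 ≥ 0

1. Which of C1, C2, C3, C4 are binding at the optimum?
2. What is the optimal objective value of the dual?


1. C2, C3
2. 29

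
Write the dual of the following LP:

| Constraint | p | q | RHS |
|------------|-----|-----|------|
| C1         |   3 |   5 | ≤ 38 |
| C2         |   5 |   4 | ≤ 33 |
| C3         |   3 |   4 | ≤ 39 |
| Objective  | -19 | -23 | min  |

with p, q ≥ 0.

Primal min cᵀx s.t. Ax ≤ b, x ≥ 0  →  Dual max −bᵀy s.t. Aᵀy ≥ −c, y ≥ 0.

Maximize: z = -38y1 - 33y2 - 39y3

Subject to:
  3y1 + 5y2 + 3y3 ≥ 19
  5y1 + 4y2 + 4y3 ≥ 23
  y1, y2, y3 ≥ 0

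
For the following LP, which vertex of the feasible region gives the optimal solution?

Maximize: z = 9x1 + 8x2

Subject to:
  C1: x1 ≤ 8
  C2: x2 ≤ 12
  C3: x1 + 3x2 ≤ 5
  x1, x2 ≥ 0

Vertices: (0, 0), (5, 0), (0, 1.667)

Evaluate the objective at each vertex of the feasible region:
  z(0, 0) = 0
  z(5, 0) = 45  ←
  z(0, 1.667) = 13.33
The maximum is at x1 = 5, x2 = 0.

(5, 0)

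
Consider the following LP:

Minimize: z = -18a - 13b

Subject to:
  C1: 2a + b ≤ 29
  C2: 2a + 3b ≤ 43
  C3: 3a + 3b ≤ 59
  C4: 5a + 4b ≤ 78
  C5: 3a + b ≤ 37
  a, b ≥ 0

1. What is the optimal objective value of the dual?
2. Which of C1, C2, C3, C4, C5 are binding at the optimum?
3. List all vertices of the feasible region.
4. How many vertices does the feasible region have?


1. -271
2. C4, C5
3. (0, 0), (12.33, 0), (10, 7), (8.857, 8.429), (0, 14.33)
4. 5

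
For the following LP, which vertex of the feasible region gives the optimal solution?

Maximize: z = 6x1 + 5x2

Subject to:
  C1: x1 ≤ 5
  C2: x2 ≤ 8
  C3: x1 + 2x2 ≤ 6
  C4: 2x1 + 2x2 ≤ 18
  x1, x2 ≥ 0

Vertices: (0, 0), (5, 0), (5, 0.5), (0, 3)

Evaluate the objective at each vertex of the feasible region:
  z(0, 0) = 0
  z(5, 0) = 30
  z(5, 0.5) = 32.5  ←
  z(0, 3) = 15
The maximum is at x1 = 5, x2 = 0.5.

(5, 0.5)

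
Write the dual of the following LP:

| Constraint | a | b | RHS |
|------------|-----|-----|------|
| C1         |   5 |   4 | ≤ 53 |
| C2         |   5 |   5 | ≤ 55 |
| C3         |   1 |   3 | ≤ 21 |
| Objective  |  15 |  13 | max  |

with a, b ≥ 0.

Primal max cᵀx s.t. Ax ≤ b, x ≥ 0  →  Dual min bᵀy s.t. Aᵀy ≥ c, y ≥ 0.

Minimize: z = 53y1 + 55y2 + 21y3

Subject to:
  5y1 + 5y2 + y3 ≥ 15
  4y1 + 5y2 + 3y3 ≥ 13
  y1, y2, y3 ≥ 0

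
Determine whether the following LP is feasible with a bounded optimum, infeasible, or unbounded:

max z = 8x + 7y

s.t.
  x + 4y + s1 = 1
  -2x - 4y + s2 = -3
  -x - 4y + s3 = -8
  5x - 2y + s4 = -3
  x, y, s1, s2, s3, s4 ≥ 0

Infeasible (no feasible solution exists)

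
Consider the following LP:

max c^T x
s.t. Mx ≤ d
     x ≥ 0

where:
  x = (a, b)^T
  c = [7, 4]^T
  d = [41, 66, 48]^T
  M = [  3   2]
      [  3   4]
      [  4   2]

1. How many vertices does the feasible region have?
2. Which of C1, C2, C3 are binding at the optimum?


1. 5
2. C1, C3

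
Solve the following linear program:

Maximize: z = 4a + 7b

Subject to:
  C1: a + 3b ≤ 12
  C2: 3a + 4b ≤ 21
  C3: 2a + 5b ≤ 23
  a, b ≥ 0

Evaluate the objective at each vertex of the feasible region:
  z(0, 0) = 0
  z(7, 0) = 28
  z(3, 3) = 33  ←
  z(0, 4) = 28
The maximum is at a = 3, b = 3.

a = 3, b = 3, z = 33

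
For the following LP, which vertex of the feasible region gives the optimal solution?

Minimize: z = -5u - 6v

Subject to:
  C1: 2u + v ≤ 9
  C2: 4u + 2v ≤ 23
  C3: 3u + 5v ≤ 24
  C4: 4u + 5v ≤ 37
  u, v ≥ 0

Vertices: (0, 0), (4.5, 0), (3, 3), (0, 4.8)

Evaluate the objective at each vertex of the feasible region:
  z(0, 0) = 0
  z(4.5, 0) = -22.5
  z(3, 3) = -33  ←
  z(0, 4.8) = -28.8
The minimum is at u = 3, v = 3.

(3, 3)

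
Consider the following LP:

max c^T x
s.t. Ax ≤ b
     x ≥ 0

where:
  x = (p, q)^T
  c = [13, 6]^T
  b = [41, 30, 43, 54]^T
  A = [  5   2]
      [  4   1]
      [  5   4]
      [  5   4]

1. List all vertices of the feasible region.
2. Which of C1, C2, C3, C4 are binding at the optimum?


1. (0, 0), (7.5, 0), (7, 2), (0, 10.75)
2. C2, C3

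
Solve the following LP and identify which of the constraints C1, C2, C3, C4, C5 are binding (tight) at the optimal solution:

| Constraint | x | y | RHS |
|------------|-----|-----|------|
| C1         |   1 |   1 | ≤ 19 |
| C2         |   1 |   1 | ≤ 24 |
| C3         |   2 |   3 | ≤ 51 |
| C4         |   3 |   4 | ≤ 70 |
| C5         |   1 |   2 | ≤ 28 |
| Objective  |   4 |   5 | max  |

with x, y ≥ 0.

At x = 10, y = 9, compute slack b - a·x for each constraint:
  C1: 19 − 19 = 0  (binding)
  C2: 24 − 19 = 5  (slack)
  C3: 51 − 47 = 4  (slack)
  C4: 70 − 66 = 4  (slack)
  C5: 28 − 28 = 0  (binding)

Optimal: x = 10, y = 9
Binding: C1, C5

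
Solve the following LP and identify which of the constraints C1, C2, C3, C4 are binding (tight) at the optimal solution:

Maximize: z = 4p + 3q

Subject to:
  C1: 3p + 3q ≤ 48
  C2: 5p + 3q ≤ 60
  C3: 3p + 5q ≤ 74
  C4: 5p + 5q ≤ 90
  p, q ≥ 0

At p = 6, q = 10, compute slack b - a·x for each constraint:
  C1: 48 − 48 = 0  (binding)
  C2: 60 − 60 = 0  (binding)
  C3: 74 − 68 = 6  (slack)
  C4: 90 − 80 = 10  (slack)

Optimal: p = 6, q = 10
Binding: C1, C2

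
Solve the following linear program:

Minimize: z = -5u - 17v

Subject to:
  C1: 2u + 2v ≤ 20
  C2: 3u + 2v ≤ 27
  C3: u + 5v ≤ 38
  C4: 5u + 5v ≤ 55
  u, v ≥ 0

Evaluate the objective at each vertex of the feasible region:
  z(0, 0) = 0
  z(9, 0) = -45
  z(7, 3) = -86
  z(3, 7) = -134  ←
  z(0, 7.6) = -129.2
The minimum is at u = 3, v = 7.

u = 3, v = 7, z = -134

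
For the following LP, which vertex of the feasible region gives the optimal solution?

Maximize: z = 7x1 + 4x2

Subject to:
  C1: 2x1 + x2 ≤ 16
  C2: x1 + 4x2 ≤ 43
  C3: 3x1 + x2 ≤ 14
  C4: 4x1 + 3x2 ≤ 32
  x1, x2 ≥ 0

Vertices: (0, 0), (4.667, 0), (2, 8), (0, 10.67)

Evaluate the objective at each vertex of the feasible region:
  z(0, 0) = 0
  z(4.667, 0) = 32.67
  z(2, 8) = 46  ←
  z(0, 10.67) = 42.67
The maximum is at x1 = 2, x2 = 8.

(2, 8)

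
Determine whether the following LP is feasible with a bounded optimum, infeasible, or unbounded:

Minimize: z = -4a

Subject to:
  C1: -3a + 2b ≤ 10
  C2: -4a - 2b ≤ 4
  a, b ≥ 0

Unbounded (objective can decrease without bound)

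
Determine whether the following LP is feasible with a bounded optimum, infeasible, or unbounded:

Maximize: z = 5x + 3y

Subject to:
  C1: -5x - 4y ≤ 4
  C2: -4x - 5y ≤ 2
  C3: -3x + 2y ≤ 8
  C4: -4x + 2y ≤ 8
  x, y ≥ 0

Unbounded (objective can increase without bound)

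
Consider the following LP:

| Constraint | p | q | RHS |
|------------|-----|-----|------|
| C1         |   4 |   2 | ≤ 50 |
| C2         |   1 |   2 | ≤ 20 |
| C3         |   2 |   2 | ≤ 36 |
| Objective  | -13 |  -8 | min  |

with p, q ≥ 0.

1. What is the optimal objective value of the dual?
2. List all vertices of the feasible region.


1. -170
2. (0, 0), (12.5, 0), (10, 5), (0, 10)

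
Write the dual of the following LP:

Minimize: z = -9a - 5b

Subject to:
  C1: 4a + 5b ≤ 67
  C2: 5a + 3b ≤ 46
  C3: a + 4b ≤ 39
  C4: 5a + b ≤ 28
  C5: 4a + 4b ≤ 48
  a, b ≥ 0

Primal min cᵀx s.t. Ax ≤ b, x ≥ 0  →  Dual max −bᵀy s.t. Aᵀy ≥ −c, y ≥ 0.

Maximize: z = -67y1 - 46y2 - 39y3 - 28y4 - 48y5

Subject to:
  4y1 + 5y2 + y3 + 5y4 + 4y5 ≥ 9
  5y1 + 3y2 + 4y3 + y4 + 4y5 ≥ 5
  y1, y2, y3, y4, y5 ≥ 0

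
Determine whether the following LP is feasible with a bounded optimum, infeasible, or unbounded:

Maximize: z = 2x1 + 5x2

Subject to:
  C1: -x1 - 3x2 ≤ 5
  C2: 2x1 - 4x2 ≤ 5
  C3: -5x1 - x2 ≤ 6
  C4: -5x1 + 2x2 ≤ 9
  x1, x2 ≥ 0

Unbounded (objective can increase without bound)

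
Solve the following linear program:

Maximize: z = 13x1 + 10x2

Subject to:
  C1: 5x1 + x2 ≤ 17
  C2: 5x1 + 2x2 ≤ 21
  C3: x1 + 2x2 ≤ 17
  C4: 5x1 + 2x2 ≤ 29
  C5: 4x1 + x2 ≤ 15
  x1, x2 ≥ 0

Evaluate the objective at each vertex of the feasible region:
  z(0, 0) = 0
  z(3.4, 0) = 44.2
  z(2.6, 4) = 73.8
  z(1, 8) = 93  ←
  z(0, 8.5) = 85
The maximum is at x1 = 1, x2 = 8.

x1 = 1, x2 = 8, z = 93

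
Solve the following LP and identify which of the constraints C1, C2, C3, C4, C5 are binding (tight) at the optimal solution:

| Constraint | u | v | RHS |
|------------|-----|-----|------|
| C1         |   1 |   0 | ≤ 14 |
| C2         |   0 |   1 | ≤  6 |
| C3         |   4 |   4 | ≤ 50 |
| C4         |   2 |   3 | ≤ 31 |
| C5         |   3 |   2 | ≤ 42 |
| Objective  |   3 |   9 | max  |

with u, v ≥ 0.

At u = 6.5, v = 6, compute slack b - a·x for each constraint:
  C1: 14 − 6.5 = 7.5  (slack)
  C2: 6 − 6 = 0  (binding)
  C3: 50 − 50 = 0  (binding)
  C4: 31 − 31 = 0  (binding)
  C5: 42 − 31.5 = 10.5  (slack)

Optimal: u = 6.5, v = 6
Binding: C2, C3, C4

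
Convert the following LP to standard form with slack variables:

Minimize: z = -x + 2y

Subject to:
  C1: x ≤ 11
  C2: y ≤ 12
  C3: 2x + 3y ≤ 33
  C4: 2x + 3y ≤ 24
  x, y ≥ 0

min z = -x + 2y

s.t.
  x + s1 = 11
  y + s2 = 12
  2x + 3y + s3 = 33
  2x + 3y + s4 = 24
  x, y, s1, s2, s3, s4 ≥ 0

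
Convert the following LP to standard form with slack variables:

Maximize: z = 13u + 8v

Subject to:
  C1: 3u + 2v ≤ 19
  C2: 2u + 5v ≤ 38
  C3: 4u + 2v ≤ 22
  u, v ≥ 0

max z = 13u + 8v

s.t.
  3u + 2v + s1 = 19
  2u + 5v + s2 = 38
  4u + 2v + s3 = 22
  u, v, s1, s2, s3 ≥ 0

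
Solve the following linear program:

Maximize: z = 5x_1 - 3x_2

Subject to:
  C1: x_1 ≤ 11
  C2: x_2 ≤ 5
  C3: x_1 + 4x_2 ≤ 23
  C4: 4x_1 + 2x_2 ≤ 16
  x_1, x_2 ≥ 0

Evaluate the objective at each vertex of the feasible region:
  z(0, 0) = 0
  z(4, 0) = 20  ←
  z(1.5, 5) = -7.5
  z(0, 5) = -15
The maximum is at x_1 = 4, x_2 = 0.

x_1 = 4, x_2 = 0, z = 20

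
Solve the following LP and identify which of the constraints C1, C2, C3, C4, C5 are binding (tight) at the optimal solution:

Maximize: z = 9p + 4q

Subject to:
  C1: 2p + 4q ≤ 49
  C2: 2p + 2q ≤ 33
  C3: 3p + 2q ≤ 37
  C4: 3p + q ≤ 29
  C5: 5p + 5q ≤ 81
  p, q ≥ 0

At p = 7, q = 8, compute slack b - a·x for each constraint:
  C1: 49 − 46 = 3  (slack)
  C2: 33 − 30 = 3  (slack)
  C3: 37 − 37 = 0  (binding)
  C4: 29 − 29 = 0  (binding)
  C5: 81 − 75 = 6  (slack)

Optimal: p = 7, q = 8
Binding: C3, C4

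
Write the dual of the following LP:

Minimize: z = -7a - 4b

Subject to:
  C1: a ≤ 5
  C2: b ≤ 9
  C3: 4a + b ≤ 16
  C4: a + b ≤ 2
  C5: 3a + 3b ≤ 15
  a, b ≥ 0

Primal min cᵀx s.t. Ax ≤ b, x ≥ 0  →  Dual max −bᵀy s.t. Aᵀy ≥ −c, y ≥ 0.

Maximize: z = -5y1 - 9y2 - 16y3 - 2y4 - 15y5

Subject to:
  y1 + 4y3 + y4 + 3y5 ≥ 7
  y2 + y3 + y4 + 3y5 ≥ 4
  y1, y2, y3, y4, y5 ≥ 0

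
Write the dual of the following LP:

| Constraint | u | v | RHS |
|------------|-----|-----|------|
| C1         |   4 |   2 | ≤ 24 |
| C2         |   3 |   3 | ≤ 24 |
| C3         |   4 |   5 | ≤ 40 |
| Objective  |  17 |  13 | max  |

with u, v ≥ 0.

Primal max cᵀx s.t. Ax ≤ b, x ≥ 0  →  Dual min bᵀy s.t. Aᵀy ≥ c, y ≥ 0.

Minimize: z = 24y1 + 24y2 + 40y3

Subject to:
  4y1 + 3y2 + 4y3 ≥ 17
  2y1 + 3y2 + 5y3 ≥ 13
  y1, y2, y3 ≥ 0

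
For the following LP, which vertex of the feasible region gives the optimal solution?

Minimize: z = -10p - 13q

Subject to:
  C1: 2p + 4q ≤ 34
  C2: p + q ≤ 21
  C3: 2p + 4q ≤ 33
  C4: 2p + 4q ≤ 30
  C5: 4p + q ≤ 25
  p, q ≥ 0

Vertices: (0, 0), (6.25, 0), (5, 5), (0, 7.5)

Evaluate the objective at each vertex of the feasible region:
  z(0, 0) = 0
  z(6.25, 0) = -62.5
  z(5, 5) = -115  ←
  z(0, 7.5) = -97.5
The minimum is at p = 5, q = 5.

(5, 5)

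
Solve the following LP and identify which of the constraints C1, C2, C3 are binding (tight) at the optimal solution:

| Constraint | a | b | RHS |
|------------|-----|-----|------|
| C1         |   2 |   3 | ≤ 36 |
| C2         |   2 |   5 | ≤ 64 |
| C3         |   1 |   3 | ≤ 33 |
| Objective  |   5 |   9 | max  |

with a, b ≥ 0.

At a = 3, b = 10, compute slack b - a·x for each constraint:
  C1: 36 − 36 = 0  (binding)
  C2: 64 − 56 = 8  (slack)
  C3: 33 − 33 = 0  (binding)

Optimal: a = 3, b = 10
Binding: C1, C3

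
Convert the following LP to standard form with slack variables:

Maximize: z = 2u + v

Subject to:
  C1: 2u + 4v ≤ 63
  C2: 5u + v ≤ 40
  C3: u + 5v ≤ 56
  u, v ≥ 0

max z = 2u + v

s.t.
  2u + 4v + s1 = 63
  5u + v + s2 = 40
  u + 5v + s3 = 56
  u, v, s1, s2, s3 ≥ 0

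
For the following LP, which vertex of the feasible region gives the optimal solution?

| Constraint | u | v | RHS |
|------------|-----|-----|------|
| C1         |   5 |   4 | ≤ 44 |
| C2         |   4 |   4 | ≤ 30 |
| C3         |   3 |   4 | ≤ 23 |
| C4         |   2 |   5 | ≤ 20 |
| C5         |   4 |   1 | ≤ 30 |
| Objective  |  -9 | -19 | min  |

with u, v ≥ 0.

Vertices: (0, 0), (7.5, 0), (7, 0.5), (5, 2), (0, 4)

Evaluate the objective at each vertex of the feasible region:
  z(0, 0) = 0
  z(7.5, 0) = -67.5
  z(7, 0.5) = -72.5
  z(5, 2) = -83  ←
  z(0, 4) = -76
The minimum is at u = 5, v = 2.

(5, 2)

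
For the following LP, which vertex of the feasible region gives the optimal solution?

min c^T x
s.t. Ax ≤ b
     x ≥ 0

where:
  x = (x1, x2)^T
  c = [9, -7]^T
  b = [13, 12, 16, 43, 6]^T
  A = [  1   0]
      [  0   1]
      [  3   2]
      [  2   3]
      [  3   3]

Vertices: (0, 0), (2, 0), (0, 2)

Evaluate the objective at each vertex of the feasible region:
  z(0, 0) = 0
  z(2, 0) = 18
  z(0, 2) = -14  ←
The minimum is at x1 = 0, x2 = 2.

(0, 2)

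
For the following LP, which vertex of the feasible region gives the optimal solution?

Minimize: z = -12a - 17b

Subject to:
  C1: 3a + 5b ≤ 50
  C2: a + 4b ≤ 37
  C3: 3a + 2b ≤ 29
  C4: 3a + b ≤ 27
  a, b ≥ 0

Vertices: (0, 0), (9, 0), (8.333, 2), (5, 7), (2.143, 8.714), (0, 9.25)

Evaluate the objective at each vertex of the feasible region:
  z(0, 0) = 0
  z(9, 0) = -108
  z(8.333, 2) = -134
  z(5, 7) = -179  ←
  z(2.143, 8.714) = -173.9
  z(0, 9.25) = -157.2
The minimum is at a = 5, b = 7.

(5, 7)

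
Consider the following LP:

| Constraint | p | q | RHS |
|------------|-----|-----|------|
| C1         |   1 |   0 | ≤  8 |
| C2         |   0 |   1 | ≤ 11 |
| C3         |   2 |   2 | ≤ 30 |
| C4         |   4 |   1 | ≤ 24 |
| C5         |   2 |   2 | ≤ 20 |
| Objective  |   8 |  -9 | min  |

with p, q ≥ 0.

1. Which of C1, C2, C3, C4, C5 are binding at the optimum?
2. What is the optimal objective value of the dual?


1. C5
2. -90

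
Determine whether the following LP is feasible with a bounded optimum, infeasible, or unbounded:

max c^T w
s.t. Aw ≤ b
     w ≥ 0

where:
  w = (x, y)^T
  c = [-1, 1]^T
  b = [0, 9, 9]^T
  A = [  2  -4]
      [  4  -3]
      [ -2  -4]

Unbounded (objective can increase without bound)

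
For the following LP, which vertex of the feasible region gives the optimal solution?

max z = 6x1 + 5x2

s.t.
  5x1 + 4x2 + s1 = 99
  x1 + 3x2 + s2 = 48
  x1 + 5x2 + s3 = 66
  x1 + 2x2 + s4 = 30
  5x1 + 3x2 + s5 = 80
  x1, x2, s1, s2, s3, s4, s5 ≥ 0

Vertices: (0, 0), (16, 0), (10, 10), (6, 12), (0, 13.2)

Evaluate the objective at each vertex of the feasible region:
  z(0, 0) = 0
  z(16, 0) = 96
  z(10, 10) = 110  ←
  z(6, 12) = 96
  z(0, 13.2) = 66
The maximum is at x1 = 10, x2 = 10.

(10, 10)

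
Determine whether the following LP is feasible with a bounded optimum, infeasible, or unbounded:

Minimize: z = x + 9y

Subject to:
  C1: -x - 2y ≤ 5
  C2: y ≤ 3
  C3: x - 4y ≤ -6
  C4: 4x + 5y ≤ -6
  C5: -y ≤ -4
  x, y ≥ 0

Infeasible (no feasible solution exists)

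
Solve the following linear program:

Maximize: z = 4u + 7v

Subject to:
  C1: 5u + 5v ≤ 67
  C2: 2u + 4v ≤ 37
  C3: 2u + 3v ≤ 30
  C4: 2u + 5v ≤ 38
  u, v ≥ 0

Evaluate the objective at each vertex of the feasible region:
  z(0, 0) = 0
  z(13.4, 0) = 53.6
  z(10.2, 3.2) = 63.2
  z(9, 4) = 64  ←
  z(0, 7.6) = 53.2
The maximum is at u = 9, v = 4.

u = 9, v = 4, z = 64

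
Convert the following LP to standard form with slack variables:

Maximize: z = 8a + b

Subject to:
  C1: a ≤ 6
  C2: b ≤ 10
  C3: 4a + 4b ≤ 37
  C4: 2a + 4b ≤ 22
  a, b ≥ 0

max z = 8a + b

s.t.
  a + s1 = 6
  b + s2 = 10
  4a + 4b + s3 = 37
  2a + 4b + s4 = 22
  a, b, s1, s2, s3, s4 ≥ 0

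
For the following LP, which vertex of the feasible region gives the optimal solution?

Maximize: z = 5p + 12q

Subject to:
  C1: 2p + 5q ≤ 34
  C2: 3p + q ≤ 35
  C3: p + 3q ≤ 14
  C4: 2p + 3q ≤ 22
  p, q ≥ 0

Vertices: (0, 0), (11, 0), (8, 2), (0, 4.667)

Evaluate the objective at each vertex of the feasible region:
  z(0, 0) = 0
  z(11, 0) = 55
  z(8, 2) = 64  ←
  z(0, 4.667) = 56
The maximum is at p = 8, q = 2.

(8, 2)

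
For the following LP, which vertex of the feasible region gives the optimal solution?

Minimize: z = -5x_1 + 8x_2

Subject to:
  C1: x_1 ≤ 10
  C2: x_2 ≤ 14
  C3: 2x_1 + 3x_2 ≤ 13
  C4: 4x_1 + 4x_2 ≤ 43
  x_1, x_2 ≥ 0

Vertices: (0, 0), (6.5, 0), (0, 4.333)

Evaluate the objective at each vertex of the feasible region:
  z(0, 0) = 0
  z(6.5, 0) = -32.5  ←
  z(0, 4.333) = 34.67
The minimum is at x_1 = 6.5, x_2 = 0.

(6.5, 0)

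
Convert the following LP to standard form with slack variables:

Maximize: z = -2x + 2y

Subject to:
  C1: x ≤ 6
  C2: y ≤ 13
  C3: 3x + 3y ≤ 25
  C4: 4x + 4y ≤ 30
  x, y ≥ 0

max z = -2x + 2y

s.t.
  x + s1 = 6
  y + s2 = 13
  3x + 3y + s3 = 25
  4x + 4y + s4 = 30
  x, y, s1, s2, s3, s4 ≥ 0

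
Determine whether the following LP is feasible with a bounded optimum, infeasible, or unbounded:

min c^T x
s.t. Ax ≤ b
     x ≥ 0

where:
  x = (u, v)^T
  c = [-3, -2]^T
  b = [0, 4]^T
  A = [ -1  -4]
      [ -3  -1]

Unbounded (objective can decrease without bound)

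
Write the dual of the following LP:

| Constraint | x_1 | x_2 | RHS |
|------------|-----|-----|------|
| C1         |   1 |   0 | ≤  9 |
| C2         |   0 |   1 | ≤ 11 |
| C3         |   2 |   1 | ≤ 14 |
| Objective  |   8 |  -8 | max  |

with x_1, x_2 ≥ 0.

Primal max cᵀx s.t. Ax ≤ b, x ≥ 0  →  Dual min bᵀy s.t. Aᵀy ≥ c, y ≥ 0.

Minimize: z = 9y1 + 11y2 + 14y3

Subject to:
  y1 + 2y3 ≥ 8
  y2 + y3 ≥ -8
  y1, y2, y3 ≥ 0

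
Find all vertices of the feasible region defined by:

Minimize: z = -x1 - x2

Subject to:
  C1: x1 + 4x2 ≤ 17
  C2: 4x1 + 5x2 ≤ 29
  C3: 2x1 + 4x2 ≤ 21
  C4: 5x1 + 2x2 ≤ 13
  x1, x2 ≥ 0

(0, 0), (2.6, 0), (1, 4), (0, 4.25)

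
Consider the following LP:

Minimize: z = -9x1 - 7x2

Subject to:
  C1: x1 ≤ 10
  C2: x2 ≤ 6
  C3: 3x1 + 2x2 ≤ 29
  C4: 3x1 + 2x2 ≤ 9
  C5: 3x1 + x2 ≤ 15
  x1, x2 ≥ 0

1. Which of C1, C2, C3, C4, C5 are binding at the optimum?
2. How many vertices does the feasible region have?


1. C4
2. 3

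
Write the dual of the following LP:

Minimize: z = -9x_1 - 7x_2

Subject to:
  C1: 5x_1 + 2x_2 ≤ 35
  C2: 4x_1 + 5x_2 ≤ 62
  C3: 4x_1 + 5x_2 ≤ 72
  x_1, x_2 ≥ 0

Primal min cᵀx s.t. Ax ≤ b, x ≥ 0  →  Dual max −bᵀy s.t. Aᵀy ≥ −c, y ≥ 0.

Maximize: z = -35y1 - 62y2 - 72y3

Subject to:
  5y1 + 4y2 + 4y3 ≥ 9
  2y1 + 5y2 + 5y3 ≥ 7
  y1, y2, y3 ≥ 0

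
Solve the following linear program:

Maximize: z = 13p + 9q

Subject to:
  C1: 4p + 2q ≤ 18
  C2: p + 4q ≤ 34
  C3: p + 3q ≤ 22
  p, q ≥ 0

Evaluate the objective at each vertex of the feasible region:
  z(0, 0) = 0
  z(4.5, 0) = 58.5
  z(1, 7) = 76  ←
  z(0, 7.333) = 66
The maximum is at p = 1, q = 7.

p = 1, q = 7, z = 76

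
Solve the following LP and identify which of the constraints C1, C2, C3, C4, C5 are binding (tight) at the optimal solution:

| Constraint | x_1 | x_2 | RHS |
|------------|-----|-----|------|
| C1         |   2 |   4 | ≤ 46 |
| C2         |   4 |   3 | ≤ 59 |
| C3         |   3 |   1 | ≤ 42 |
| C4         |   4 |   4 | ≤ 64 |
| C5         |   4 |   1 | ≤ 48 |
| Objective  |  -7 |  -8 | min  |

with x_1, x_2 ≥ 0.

At x_1 = 9, x_2 = 7, compute slack b - a·x for each constraint:
  C1: 46 − 46 = 0  (binding)
  C2: 59 − 57 = 2  (slack)
  C3: 42 − 34 = 8  (slack)
  C4: 64 − 64 = 0  (binding)
  C5: 48 − 43 = 5  (slack)

Optimal: x_1 = 9, x_2 = 7
Binding: C1, C4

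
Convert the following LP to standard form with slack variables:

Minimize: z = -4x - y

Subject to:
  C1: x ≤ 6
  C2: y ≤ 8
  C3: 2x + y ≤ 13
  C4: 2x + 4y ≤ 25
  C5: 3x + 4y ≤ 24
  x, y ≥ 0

min z = -4x - y

s.t.
  x + s1 = 6
  y + s2 = 8
  2x + y + s3 = 13
  2x + 4y + s4 = 25
  3x + 4y + s5 = 24
  x, y, s1, s2, s3, s4, s5 ≥ 0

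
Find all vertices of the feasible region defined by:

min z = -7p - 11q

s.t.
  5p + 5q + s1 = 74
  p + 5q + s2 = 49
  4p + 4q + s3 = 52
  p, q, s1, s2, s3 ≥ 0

(0, 0), (13, 0), (4, 9), (0, 9.8)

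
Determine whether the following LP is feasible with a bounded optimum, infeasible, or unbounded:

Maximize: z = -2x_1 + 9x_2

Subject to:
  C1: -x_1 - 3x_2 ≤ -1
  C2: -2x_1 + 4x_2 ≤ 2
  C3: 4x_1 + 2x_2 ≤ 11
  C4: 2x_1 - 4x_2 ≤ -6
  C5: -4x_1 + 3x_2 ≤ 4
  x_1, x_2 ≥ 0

Infeasible (no feasible solution exists)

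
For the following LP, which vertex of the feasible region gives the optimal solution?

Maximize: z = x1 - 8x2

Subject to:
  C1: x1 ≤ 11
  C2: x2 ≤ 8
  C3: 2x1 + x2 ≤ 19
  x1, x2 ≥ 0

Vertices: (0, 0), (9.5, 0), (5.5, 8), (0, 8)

Evaluate the objective at each vertex of the feasible region:
  z(0, 0) = 0
  z(9.5, 0) = 9.5  ←
  z(5.5, 8) = -58.5
  z(0, 8) = -64
The maximum is at x1 = 9.5, x2 = 0.

(9.5, 0)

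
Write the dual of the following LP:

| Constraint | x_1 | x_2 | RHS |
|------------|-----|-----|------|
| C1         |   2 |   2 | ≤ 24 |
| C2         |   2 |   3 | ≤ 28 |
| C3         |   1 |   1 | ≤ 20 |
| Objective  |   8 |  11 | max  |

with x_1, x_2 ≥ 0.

Primal max cᵀx s.t. Ax ≤ b, x ≥ 0  →  Dual min bᵀy s.t. Aᵀy ≥ c, y ≥ 0.

Minimize: z = 24y1 + 28y2 + 20y3

Subject to:
  2y1 + 2y2 + y3 ≥ 8
  2y1 + 3y2 + y3 ≥ 11
  y1, y2, y3 ≥ 0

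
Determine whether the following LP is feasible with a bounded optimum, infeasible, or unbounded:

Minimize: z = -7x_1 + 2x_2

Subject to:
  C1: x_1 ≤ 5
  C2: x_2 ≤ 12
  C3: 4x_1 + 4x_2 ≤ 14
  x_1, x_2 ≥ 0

Feasible with a bounded optimal solution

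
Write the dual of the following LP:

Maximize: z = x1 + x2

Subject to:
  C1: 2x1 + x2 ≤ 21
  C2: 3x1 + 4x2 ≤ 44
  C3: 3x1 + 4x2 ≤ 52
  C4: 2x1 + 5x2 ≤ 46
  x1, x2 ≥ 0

Primal max cᵀx s.t. Ax ≤ b, x ≥ 0  →  Dual min bᵀy s.t. Aᵀy ≥ c, y ≥ 0.

Minimize: z = 21y1 + 44y2 + 52y3 + 46y4

Subject to:
  2y1 + 3y2 + 3y3 + 2y4 ≥ 1
  y1 + 4y2 + 4y3 + 5y4 ≥ 1
  y1, y2, y3, y4 ≥ 0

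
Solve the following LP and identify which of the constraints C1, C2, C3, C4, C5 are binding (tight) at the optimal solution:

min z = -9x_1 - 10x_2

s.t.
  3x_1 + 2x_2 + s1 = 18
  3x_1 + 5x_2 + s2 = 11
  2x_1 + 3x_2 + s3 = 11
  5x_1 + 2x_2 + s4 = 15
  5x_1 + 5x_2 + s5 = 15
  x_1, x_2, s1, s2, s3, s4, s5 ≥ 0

At x_1 = 2, x_2 = 1, compute slack b - a·x for each constraint:
  C1: 18 − 8 = 10  (slack)
  C2: 11 − 11 = 0  (binding)
  C3: 11 − 7 = 4  (slack)
  C4: 15 − 12 = 3  (slack)
  C5: 15 − 15 = 0  (binding)

Optimal: x_1 = 2, x_2 = 1
Binding: C2, C5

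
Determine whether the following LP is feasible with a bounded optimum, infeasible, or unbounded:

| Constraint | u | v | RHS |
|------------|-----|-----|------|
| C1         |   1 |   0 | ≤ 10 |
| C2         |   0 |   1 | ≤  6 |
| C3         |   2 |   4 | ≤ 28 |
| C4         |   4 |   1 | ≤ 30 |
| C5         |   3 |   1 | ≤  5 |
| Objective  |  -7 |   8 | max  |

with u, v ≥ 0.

Feasible with a bounded optimal solution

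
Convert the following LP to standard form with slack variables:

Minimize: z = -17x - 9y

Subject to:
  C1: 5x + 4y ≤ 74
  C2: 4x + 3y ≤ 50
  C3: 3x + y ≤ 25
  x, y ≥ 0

min z = -17x - 9y

s.t.
  5x + 4y + s1 = 74
  4x + 3y + s2 = 50
  3x + y + s3 = 25
  x, y, s1, s2, s3 ≥ 0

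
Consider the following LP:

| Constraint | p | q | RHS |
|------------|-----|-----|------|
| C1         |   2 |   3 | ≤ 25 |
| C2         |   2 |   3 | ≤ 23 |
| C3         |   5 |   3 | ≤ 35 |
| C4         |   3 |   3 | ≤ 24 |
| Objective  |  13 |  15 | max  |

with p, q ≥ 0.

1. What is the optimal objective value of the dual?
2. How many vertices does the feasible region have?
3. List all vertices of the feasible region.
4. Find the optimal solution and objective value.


1. 118
2. 5
3. (0, 0), (7, 0), (5.5, 2.5), (1, 7), (0, 7.667)
4. p = 1, q = 7, z = 118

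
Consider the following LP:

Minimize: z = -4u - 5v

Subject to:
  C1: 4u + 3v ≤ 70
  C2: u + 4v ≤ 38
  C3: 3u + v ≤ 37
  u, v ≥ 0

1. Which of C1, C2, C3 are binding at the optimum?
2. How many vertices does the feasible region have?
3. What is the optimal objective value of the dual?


1. C2, C3
2. 4
3. -75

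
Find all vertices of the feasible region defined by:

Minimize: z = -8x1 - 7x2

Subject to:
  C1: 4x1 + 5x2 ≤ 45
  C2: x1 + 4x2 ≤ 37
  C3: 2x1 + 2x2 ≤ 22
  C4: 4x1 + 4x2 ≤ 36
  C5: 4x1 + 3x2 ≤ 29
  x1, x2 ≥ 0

(0, 0), (7.25, 0), (2, 7), (0, 9)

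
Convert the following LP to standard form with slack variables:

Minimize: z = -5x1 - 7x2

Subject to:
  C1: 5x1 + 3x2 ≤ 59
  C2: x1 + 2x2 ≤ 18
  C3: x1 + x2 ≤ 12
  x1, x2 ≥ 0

min z = -5x1 - 7x2

s.t.
  5x1 + 3x2 + s1 = 59
  x1 + 2x2 + s2 = 18
  x1 + x2 + s3 = 12
  x1, x2, s1, s2, s3 ≥ 0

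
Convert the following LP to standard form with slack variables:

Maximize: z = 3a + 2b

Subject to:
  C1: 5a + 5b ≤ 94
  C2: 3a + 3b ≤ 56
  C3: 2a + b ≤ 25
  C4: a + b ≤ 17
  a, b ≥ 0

max z = 3a + 2b

s.t.
  5a + 5b + s1 = 94
  3a + 3b + s2 = 56
  2a + b + s3 = 25
  a + b + s4 = 17
  a, b, s1, s2, s3, s4 ≥ 0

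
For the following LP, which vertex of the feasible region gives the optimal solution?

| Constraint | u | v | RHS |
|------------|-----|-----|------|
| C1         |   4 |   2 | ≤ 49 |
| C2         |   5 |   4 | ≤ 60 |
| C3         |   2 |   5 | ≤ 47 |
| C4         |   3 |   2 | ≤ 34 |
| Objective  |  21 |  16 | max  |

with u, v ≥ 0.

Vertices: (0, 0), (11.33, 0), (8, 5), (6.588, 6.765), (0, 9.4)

Evaluate the objective at each vertex of the feasible region:
  z(0, 0) = 0
  z(11.33, 0) = 238
  z(8, 5) = 248  ←
  z(6.588, 6.765) = 246.6
  z(0, 9.4) = 150.4
The maximum is at u = 8, v = 5.

(8, 5)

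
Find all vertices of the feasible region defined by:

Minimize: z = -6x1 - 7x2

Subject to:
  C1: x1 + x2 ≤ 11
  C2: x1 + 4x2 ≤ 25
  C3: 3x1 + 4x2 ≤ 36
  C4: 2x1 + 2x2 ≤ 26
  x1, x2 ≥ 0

(0, 0), (11, 0), (8, 3), (5.5, 4.875), (0, 6.25)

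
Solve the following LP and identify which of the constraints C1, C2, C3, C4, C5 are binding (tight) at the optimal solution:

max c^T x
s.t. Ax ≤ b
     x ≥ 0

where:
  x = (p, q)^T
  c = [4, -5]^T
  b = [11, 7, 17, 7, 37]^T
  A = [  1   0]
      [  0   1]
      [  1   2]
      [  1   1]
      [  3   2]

At p = 7, q = 0, compute slack b - a·x for each constraint:
  C1: 11 − 7 = 4  (slack)
  C2: 7 − 0 = 7  (slack)
  C3: 17 − 7 = 10  (slack)
  C4: 7 − 7 = 0  (binding)
  C5: 37 − 21 = 16  (slack)

Optimal: p = 7, q = 0
Binding: C4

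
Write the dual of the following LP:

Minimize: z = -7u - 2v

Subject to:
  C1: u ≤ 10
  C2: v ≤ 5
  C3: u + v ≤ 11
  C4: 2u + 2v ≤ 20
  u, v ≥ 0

Primal min cᵀx s.t. Ax ≤ b, x ≥ 0  →  Dual max −bᵀy s.t. Aᵀy ≥ −c, y ≥ 0.

Maximize: z = -10y1 - 5y2 - 11y3 - 20y4

Subject to:
  y1 + y3 + 2y4 ≥ 7
  y2 + y3 + 2y4 ≥ 2
  y1, y2, y3, y4 ≥ 0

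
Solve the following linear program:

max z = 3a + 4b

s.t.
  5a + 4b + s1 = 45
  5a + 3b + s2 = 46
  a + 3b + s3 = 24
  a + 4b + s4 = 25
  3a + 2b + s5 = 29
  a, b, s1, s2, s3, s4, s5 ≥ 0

Evaluate the objective at each vertex of the feasible region:
  z(0, 0) = 0
  z(9, 0) = 27
  z(5, 5) = 35  ←
  z(0, 6.25) = 25
The maximum is at a = 5, b = 5.

a = 5, b = 5, z = 35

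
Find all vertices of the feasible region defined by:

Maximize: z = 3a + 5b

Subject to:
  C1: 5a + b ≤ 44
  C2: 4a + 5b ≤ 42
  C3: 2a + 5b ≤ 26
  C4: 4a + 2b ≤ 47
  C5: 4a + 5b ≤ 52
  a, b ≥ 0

(0, 0), (8.8, 0), (8.476, 1.619), (8, 2), (0, 5.2)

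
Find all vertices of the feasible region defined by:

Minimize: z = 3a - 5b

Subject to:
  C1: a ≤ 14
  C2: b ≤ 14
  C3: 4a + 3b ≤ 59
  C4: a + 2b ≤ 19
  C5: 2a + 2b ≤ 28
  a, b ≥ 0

(0, 0), (14, 0), (9, 5), (0, 9.5)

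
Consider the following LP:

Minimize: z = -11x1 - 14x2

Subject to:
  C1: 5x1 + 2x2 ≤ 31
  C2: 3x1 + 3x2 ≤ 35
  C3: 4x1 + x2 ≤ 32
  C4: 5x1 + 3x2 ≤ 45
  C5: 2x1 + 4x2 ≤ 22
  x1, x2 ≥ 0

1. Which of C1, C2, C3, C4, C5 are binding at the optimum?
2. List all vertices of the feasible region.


1. C1, C5
2. (0, 0), (6.2, 0), (5, 3), (0, 5.5)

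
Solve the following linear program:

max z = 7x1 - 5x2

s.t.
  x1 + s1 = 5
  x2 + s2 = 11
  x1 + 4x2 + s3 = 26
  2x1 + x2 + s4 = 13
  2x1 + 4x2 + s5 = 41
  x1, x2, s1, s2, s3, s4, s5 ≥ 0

Evaluate the objective at each vertex of the feasible region:
  z(0, 0) = 0
  z(5, 0) = 35  ←
  z(5, 3) = 20
  z(3.714, 5.571) = -1.857
  z(0, 6.5) = -32.5
The maximum is at x1 = 5, x2 = 0.

x1 = 5, x2 = 0, z = 35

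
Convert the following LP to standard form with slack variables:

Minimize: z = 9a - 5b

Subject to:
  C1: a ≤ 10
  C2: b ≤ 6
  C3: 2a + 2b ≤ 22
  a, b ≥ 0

min z = 9a - 5b

s.t.
  a + s1 = 10
  b + s2 = 6
  2a + 2b + s3 = 22
  a, b, s1, s2, s3 ≥ 0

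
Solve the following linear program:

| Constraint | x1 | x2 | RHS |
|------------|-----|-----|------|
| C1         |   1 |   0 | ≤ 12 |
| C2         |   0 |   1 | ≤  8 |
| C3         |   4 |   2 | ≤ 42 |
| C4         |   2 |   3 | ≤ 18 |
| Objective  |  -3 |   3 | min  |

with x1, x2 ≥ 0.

Evaluate the objective at each vertex of the feasible region:
  z(0, 0) = 0
  z(9, 0) = -27  ←
  z(0, 6) = 18
The minimum is at x1 = 9, x2 = 0.

x1 = 9, x2 = 0, z = -27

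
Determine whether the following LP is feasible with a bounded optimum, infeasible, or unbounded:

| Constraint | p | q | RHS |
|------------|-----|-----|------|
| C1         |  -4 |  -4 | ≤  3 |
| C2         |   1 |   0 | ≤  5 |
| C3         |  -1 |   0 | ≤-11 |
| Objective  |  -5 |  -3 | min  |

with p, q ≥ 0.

Infeasible (no feasible solution exists)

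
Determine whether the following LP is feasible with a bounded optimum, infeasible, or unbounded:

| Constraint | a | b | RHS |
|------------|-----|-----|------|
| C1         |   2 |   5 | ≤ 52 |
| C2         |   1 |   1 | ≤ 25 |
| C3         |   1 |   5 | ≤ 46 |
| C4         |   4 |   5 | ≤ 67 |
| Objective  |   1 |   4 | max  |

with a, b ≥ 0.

Feasible with a bounded optimal solution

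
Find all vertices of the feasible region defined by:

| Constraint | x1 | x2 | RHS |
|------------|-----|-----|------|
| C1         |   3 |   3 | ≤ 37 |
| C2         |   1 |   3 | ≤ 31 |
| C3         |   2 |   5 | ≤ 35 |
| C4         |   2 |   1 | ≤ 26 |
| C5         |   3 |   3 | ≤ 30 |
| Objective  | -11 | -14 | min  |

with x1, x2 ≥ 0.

(0, 0), (10, 0), (5, 5), (0, 7)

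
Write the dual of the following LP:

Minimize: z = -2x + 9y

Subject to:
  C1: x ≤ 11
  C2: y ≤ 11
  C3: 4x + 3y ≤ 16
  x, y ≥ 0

Primal min cᵀx s.t. Ax ≤ b, x ≥ 0  →  Dual max −bᵀy s.t. Aᵀy ≥ −c, y ≥ 0.

Maximize: z = -11y1 - 11y2 - 16y3

Subject to:
  y1 + 4y3 ≥ 2
  y2 + 3y3 ≥ -9
  y1, y2, y3 ≥ 0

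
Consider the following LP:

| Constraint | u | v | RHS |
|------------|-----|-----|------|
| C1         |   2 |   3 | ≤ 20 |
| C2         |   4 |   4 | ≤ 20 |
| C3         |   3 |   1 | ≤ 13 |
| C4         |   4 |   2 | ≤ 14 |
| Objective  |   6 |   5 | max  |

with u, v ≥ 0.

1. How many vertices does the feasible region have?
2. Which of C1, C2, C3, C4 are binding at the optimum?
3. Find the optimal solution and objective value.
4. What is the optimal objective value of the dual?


1. 4
2. C2, C4
3. u = 2, v = 3, z = 27
4. 27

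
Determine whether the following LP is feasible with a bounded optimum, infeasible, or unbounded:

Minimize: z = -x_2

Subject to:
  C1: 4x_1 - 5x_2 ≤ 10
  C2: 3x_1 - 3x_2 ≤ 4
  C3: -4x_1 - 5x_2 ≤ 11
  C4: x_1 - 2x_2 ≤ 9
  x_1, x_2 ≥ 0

Unbounded (objective can decrease without bound)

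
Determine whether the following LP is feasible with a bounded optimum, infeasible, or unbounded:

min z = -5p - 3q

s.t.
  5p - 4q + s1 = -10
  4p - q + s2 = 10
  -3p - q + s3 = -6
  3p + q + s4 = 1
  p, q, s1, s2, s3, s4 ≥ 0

Infeasible (no feasible solution exists)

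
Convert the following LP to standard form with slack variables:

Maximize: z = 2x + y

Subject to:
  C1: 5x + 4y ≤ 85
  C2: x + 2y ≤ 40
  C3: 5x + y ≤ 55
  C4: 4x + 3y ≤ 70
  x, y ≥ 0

max z = 2x + y

s.t.
  5x + 4y + s1 = 85
  x + 2y + s2 = 40
  5x + y + s3 = 55
  4x + 3y + s4 = 70
  x, y, s1, s2, s3, s4 ≥ 0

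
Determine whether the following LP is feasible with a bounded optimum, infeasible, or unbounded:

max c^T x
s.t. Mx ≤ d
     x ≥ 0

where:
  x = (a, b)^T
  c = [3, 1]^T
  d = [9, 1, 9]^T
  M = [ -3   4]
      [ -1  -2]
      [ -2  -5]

Unbounded (objective can increase without bound)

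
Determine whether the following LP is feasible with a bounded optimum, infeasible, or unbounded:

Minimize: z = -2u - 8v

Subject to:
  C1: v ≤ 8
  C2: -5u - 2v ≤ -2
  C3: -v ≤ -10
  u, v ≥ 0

Infeasible (no feasible solution exists)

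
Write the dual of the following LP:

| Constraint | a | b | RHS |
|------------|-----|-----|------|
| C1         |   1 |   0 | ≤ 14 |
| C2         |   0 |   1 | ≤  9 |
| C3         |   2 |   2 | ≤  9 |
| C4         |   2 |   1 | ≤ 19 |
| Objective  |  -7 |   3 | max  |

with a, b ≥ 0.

Primal max cᵀx s.t. Ax ≤ b, x ≥ 0  →  Dual min bᵀy s.t. Aᵀy ≥ c, y ≥ 0.

Minimize: z = 14y1 + 9y2 + 9y3 + 19y4

Subject to:
  y1 + 2y3 + 2y4 ≥ -7
  y2 + 2y3 + y4 ≥ 3
  y1, y2, y3, y4 ≥ 0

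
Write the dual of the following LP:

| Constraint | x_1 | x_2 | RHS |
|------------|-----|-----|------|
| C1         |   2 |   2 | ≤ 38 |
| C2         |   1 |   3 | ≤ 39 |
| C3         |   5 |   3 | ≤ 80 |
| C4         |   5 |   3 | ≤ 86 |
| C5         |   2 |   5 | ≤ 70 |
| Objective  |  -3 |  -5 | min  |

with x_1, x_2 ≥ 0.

Primal min cᵀx s.t. Ax ≤ b, x ≥ 0  →  Dual max −bᵀy s.t. Aᵀy ≥ −c, y ≥ 0.

Maximize: z = -38y1 - 39y2 - 80y3 - 86y4 - 70y5

Subject to:
  2y1 + y2 + 5y3 + 5y4 + 2y5 ≥ 3
  2y1 + 3y2 + 3y3 + 3y4 + 5y5 ≥ 5
  y1, y2, y3, y4, y5 ≥ 0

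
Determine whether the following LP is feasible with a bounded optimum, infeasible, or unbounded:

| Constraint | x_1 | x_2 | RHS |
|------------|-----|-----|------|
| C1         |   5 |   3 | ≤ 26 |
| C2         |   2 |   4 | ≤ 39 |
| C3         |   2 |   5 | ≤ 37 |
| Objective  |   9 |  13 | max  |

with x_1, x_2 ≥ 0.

Feasible with a bounded optimal solution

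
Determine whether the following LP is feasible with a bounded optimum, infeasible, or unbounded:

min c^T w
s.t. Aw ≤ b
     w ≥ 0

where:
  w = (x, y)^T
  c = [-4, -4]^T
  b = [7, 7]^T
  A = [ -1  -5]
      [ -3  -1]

Unbounded (objective can decrease without bound)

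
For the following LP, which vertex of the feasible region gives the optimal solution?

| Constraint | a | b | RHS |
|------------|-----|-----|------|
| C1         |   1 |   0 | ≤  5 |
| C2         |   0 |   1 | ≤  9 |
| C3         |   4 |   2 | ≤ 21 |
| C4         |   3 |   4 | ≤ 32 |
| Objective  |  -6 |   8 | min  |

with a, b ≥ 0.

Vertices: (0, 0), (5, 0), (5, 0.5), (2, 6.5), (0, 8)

Evaluate the objective at each vertex of the feasible region:
  z(0, 0) = 0
  z(5, 0) = -30  ←
  z(5, 0.5) = -26
  z(2, 6.5) = 40
  z(0, 8) = 64
The minimum is at a = 5, b = 0.

(5, 0)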